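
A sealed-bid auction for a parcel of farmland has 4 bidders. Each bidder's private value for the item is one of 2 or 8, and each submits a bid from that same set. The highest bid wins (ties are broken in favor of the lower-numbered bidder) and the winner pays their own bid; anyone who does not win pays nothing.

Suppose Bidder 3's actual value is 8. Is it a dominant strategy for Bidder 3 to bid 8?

Yes

Check each profile of the others' bids and compare truth against every alternative bid.
Others bid (2, 2, 2): truth gives 0, best alternative gives 0.
Others bid (2, 2, 8): truth gives 0, best alternative gives 0.
Others bid (2, 8, 2): truth gives 0, best alternative gives 0.
Others bid (2, 8, 8): truth gives 0, best alternative gives 0.
Others bid (8, 2, 2): truth gives 0, best alternative gives 0.
Others bid (8, 2, 8): truth gives 0, best alternative gives 0.
(Remaining 2 profiles checked similarly; truth is weakly best in each.)
In every case the truthful bid is at least as good as any alternative, so it is a dominant strategy.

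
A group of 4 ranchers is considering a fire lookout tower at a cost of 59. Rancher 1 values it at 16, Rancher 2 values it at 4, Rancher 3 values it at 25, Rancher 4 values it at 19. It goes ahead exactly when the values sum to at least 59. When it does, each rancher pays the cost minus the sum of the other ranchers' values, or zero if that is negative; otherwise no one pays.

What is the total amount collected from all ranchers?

Total value 64 ≥ cost 59, so it is built.
Rancher 1: others sum to 48; max(0, 59 - 48) = 11.
Rancher 2: others sum to 60; max(0, 59 - 60) = 0.
Rancher 3: others sum to 39; max(0, 59 - 39) = 20.
Rancher 4: others sum to 45; max(0, 59 - 45) = 14.
Total collected = 11 + 0 + 20 + 14 = 45.

45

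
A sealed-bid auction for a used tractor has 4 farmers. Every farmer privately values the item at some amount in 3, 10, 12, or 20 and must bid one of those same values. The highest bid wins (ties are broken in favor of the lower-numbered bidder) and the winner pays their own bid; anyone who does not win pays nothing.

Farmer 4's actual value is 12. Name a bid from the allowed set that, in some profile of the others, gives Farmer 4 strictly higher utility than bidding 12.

10

Suppose Farmer 1 bids 3, Farmer 2 bids 3 and Farmer 3 bids 3.
Bid 12: wins, pays 12, utility 12 - 12 = 0.
Bid 10: wins, pays 10, utility 12 - 10 = 2.
So bidding 10 beats truth here (2 > 0).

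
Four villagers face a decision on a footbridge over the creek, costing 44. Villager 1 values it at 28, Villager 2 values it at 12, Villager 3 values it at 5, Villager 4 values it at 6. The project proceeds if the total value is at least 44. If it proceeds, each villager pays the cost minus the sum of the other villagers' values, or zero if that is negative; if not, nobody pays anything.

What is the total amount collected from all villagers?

Total value 51 ≥ cost 44, so it is built.
Villager 1: others sum to 23; max(0, 44 - 23) = 21.
Villager 2: others sum to 39; max(0, 44 - 39) = 5.
Villager 3: others sum to 46; max(0, 44 - 46) = 0.
Villager 4: others sum to 45; max(0, 44 - 45) = 0.
Total collected = 21 + 5 + 0 + 0 = 26.

26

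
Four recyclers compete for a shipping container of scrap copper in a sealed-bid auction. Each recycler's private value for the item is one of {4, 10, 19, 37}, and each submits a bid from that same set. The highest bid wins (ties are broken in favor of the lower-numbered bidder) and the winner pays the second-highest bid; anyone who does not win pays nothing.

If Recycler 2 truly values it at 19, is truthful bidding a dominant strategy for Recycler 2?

Check each profile of the others' bids and compare truth against every alternative bid.
Others bid (4, 4, 4): truth gives 15, best alternative gives 15.
Others bid (4, 4, 10): truth gives 9, best alternative gives 9.
Others bid (4, 10, 4): truth gives 9, best alternative gives 9.
Others bid (4, 10, 10): truth gives 9, best alternative gives 9.
Others bid (10, 4, 4): truth gives 9, best alternative gives 9.
Others bid (10, 4, 10): truth gives 9, best alternative gives 9.
(Remaining 58 profiles checked similarly; truth is weakly best in each.)
In every case the truthful bid is at least as good as any alternative, so it is a dominant strategy.

Yes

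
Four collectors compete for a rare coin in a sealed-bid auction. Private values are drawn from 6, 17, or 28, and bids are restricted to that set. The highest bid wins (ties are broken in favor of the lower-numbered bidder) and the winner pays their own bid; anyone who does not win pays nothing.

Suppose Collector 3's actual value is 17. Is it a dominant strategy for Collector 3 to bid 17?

Yes

Check each profile of the others' bids and compare truth against every alternative bid.
Others bid (6, 6, 6): truth gives 0, best alternative gives 0.
Others bid (6, 6, 17): truth gives 0, best alternative gives 0.
Others bid (6, 6, 28): truth gives 0, best alternative gives 0.
Others bid (6, 17, 6): truth gives 0, best alternative gives 0.
Others bid (6, 17, 17): truth gives 0, best alternative gives 0.
Others bid (6, 17, 28): truth gives 0, best alternative gives 0.
(Remaining 21 profiles checked similarly; truth is weakly best in each.)
In every case the truthful bid is at least as good as any alternative, so it is a dominant strategy.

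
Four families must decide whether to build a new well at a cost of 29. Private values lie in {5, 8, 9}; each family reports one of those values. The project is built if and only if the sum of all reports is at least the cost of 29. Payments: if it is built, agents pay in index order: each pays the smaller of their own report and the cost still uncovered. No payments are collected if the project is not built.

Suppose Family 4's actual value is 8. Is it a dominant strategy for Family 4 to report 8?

Check each profile of the others' reports and compare truth against every alternative report.
Others report (9, 9, 9): truth gives 6, best alternative gives 6.
Others report (8, 9, 9): truth gives 5, best alternative gives 5.
Others report (9, 8, 9): truth gives 5, best alternative gives 5.
Others report (9, 9, 8): truth gives 5, best alternative gives 5.
Others report (8, 8, 9): truth gives 4, best alternative gives 4.
Others report (8, 9, 8): truth gives 4, best alternative gives 4.
(Remaining 21 profiles checked similarly; truth is weakly best in each.)
In every case the truthful report is at least as good as any alternative, so it is a dominant strategy.

Yes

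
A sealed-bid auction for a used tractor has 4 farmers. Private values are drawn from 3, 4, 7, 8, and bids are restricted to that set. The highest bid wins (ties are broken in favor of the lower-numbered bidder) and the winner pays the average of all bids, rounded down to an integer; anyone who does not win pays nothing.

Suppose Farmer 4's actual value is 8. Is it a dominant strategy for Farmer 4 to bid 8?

No

Consider the case where Farmer 1 bids 3, Farmer 2 bids 3 and Farmer 3 bids 3.
Truthful bid 8: wins, pays 4, utility 8 - 4 = 4.
Bid 4 instead: wins, pays 3, utility 8 - 3 = 5.
Since 5 > 4, bidding 4 is strictly better here, so truthful bidding is not dominant.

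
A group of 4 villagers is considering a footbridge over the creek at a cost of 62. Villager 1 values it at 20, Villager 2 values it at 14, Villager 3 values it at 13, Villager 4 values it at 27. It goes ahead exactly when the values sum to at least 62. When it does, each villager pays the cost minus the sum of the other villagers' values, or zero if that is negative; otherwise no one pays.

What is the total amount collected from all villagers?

26

Total value 74 ≥ cost 62, so it is built.
Villager 1: others sum to 54; max(0, 62 - 54) = 8.
Villager 2: others sum to 60; max(0, 62 - 60) = 2.
Villager 3: others sum to 61; max(0, 62 - 61) = 1.
Villager 4: others sum to 47; max(0, 62 - 47) = 15.
Total collected = 8 + 2 + 1 + 15 = 26.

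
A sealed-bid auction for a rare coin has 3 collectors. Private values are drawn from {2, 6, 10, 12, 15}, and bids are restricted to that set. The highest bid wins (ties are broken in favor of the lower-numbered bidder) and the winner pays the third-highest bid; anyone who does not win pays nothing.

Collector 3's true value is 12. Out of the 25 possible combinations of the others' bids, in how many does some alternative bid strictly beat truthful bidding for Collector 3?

Others bid (2, 12): truth gives 0; bid 15 gives 10 > 0. Violating.
Others bid (6, 12): truth gives 0; bid 15 gives 6 > 0. Violating.
Others bid (10, 12): truth gives 0; bid 15 gives 2 > 0. Violating.
Others bid (12, 2): truth gives 0; bid 15 gives 10 > 0. Violating.
Others bid (2, 2): truth gives 10; no alternative beats it.
Others bid (2, 6): truth gives 10; no alternative beats it.
(Checking all 25 profiles: 6 have a profitable deviation, 19 do not.)

6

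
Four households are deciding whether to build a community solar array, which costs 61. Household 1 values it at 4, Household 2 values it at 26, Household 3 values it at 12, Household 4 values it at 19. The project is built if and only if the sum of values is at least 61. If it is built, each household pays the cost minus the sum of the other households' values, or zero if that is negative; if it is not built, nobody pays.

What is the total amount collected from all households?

61

Total value 61 ≥ cost 61, so it is built.
Household 1: others sum to 57; max(0, 61 - 57) = 4.
Household 2: others sum to 35; max(0, 61 - 35) = 26.
Household 3: others sum to 49; max(0, 61 - 49) = 12.
Household 4: others sum to 42; max(0, 61 - 42) = 19.
Total collected = 4 + 26 + 12 + 19 = 61.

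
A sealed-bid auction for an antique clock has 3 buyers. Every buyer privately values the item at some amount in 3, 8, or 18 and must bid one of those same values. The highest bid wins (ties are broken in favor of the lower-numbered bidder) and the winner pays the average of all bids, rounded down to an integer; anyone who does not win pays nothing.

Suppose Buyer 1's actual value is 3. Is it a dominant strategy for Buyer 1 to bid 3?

Yes

Check each profile of the others' bids and compare truth against every alternative bid.
Others bid (8, 8): truth gives 0, best alternative gives -5.
Others bid (3, 8): truth gives 0, best alternative gives -3.
Others bid (8, 3): truth gives 0, best alternative gives -3.
Others bid (3, 3): truth gives 0, best alternative gives -1.
Others bid (3, 18): truth gives 0, best alternative gives 0.
Others bid (8, 18): truth gives 0, best alternative gives 0.
(Remaining 3 profiles checked similarly; truth is weakly best in each.)
In every case the truthful bid is at least as good as any alternative, so it is a dominant strategy.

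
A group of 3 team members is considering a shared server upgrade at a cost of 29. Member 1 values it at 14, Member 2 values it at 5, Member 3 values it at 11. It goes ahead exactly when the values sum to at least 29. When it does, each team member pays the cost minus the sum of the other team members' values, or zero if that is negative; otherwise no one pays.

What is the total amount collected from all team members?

Total value 30 ≥ cost 29, so it is built.
Member 1: others sum to 16; max(0, 29 - 16) = 13.
Member 2: others sum to 25; max(0, 29 - 25) = 4.
Member 3: others sum to 19; max(0, 29 - 19) = 10.
Total collected = 13 + 4 + 10 = 27.

27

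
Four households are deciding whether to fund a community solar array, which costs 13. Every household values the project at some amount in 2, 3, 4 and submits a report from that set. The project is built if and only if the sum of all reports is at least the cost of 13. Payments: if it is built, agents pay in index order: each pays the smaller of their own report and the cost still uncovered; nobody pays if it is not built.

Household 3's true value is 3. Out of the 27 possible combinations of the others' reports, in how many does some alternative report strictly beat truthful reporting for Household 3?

4

Others report (3, 4, 4): truth gives 0; report 2 gives 1 > 0. Violating.
Others report (4, 3, 4): truth gives 0; report 2 gives 1 > 0. Violating.
Others report (4, 4, 3): truth gives 0; report 2 gives 1 > 0. Violating.
Others report (4, 4, 4): truth gives 0; report 2 gives 1 > 0. Violating.
Others report (2, 2, 2): truth gives 0; no alternative beats it.
Others report (2, 2, 3): truth gives 0; no alternative beats it.
(Checking all 27 profiles: 4 have a profitable deviation, 23 do not.)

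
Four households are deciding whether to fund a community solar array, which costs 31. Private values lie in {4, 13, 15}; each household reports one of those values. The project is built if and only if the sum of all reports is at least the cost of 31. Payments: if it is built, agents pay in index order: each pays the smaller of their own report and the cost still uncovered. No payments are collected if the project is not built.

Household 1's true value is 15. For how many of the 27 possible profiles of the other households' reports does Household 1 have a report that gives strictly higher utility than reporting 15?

Others report (4, 4, 13): truth gives 0; report 13 gives 2 > 0. Violating.
Others report (4, 4, 15): truth gives 0; report 13 gives 2 > 0. Violating.
Others report (4, 13, 4): truth gives 0; report 13 gives 2 > 0. Violating.
Others report (4, 13, 13): truth gives 0; report 4 gives 11 > 0. Violating.
Others report (4, 4, 4): truth gives 0; no alternative beats it.
(Checking all 27 profiles: 26 have a profitable deviation, 1 does not.)

26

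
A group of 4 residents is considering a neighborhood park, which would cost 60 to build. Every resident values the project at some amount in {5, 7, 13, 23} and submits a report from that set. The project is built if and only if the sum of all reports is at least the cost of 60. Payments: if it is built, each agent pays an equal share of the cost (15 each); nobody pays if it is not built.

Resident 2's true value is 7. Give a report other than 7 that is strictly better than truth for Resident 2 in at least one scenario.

5

Suppose Resident 1 reports 7, Resident 3 reports 23 and Resident 4 reports 23.
Report 7: project built, pays 15, utility 7 - 15 = -8.
Report 5: project not built, utility 0.
So reporting 5 beats truth here (0 > -8).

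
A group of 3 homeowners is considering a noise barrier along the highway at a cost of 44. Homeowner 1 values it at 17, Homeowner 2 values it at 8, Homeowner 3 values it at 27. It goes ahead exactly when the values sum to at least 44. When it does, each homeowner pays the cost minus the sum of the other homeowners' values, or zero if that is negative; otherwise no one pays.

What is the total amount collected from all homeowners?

Total value 52 ≥ cost 44, so it is built.
Homeowner 1: others sum to 35; max(0, 44 - 35) = 9.
Homeowner 2: others sum to 44; max(0, 44 - 44) = 0.
Homeowner 3: others sum to 25; max(0, 44 - 25) = 19.
Total collected = 9 + 0 + 19 = 28.

28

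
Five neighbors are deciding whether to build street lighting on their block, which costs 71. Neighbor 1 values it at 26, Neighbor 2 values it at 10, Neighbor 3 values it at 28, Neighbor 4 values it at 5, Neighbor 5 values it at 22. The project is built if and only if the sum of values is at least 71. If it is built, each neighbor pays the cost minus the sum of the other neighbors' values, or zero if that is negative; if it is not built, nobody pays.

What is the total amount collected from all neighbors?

16

Total value 91 ≥ cost 71, so it is built.
Neighbor 1: others sum to 65; max(0, 71 - 65) = 6.
Neighbor 2: others sum to 81; max(0, 71 - 81) = 0.
Neighbor 3: others sum to 63; max(0, 71 - 63) = 8.
Neighbor 4: others sum to 86; max(0, 71 - 86) = 0.
Neighbor 5: others sum to 69; max(0, 71 - 69) = 2.
Total collected = 6 + 0 + 8 + 0 + 2 = 16.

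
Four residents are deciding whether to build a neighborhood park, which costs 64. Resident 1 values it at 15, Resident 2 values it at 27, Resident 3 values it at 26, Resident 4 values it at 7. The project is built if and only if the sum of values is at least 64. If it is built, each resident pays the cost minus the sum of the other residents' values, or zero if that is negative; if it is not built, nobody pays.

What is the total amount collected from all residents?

35

Total value 75 ≥ cost 64, so it is built.
Resident 1: others sum to 60; max(0, 64 - 60) = 4.
Resident 2: others sum to 48; max(0, 64 - 48) = 16.
Resident 3: others sum to 49; max(0, 64 - 49) = 15.
Resident 4: others sum to 68; max(0, 64 - 68) = 0.
Total collected = 4 + 16 + 15 + 0 = 35.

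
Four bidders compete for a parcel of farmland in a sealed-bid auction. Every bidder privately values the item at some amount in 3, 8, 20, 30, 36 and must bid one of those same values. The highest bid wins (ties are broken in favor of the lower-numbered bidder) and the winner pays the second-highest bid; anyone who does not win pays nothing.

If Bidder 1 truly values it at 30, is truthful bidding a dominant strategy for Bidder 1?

Check each profile of the others' bids and compare truth against every alternative bid.
Others bid (3, 3, 3): truth gives 27, best alternative gives 27.
Others bid (3, 3, 8): truth gives 22, best alternative gives 22.
Others bid (3, 8, 3): truth gives 22, best alternative gives 22.
Others bid (3, 8, 8): truth gives 22, best alternative gives 22.
Others bid (8, 3, 3): truth gives 22, best alternative gives 22.
Others bid (8, 3, 8): truth gives 22, best alternative gives 22.
(Remaining 119 profiles checked similarly; truth is weakly best in each.)
In every case the truthful bid is at least as good as any alternative, so it is a dominant strategy.

Yes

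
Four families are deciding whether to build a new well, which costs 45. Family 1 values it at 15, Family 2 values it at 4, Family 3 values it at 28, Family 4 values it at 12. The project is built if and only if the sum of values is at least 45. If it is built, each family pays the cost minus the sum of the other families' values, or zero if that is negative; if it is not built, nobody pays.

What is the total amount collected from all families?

Total value 59 ≥ cost 45, so it is built.
Family 1: others sum to 44; max(0, 45 - 44) = 1.
Family 2: others sum to 55; max(0, 45 - 55) = 0.
Family 3: others sum to 31; max(0, 45 - 31) = 14.
Family 4: others sum to 47; max(0, 45 - 47) = 0.
Total collected = 1 + 0 + 14 + 0 = 15.

15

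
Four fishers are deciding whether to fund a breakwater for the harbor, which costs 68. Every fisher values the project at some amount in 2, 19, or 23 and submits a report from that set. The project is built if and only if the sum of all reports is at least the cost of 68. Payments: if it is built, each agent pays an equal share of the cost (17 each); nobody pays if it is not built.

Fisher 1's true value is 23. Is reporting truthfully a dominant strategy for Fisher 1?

Yes

Check each profile of the others' reports and compare truth against every alternative report.
Others report (2, 23, 23): truth gives 6, best alternative gives 0.
Others report (23, 2, 23): truth gives 6, best alternative gives 0.
Others report (23, 23, 2): truth gives 6, best alternative gives 0.
Others report (19, 19, 19): truth gives 6, best alternative gives 6.
Others report (19, 19, 23): truth gives 6, best alternative gives 6.
Others report (19, 23, 19): truth gives 6, best alternative gives 6.
(Remaining 21 profiles checked similarly; truth is weakly best in each.)
In every case the truthful report is at least as good as any alternative, so it is a dominant strategy.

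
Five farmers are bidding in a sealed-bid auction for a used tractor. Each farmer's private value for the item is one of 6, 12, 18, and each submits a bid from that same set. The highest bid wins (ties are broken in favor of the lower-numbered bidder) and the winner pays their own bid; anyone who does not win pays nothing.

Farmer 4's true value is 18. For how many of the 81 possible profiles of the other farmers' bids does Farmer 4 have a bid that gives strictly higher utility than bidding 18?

2

Others bid (6, 6, 6, 6): truth gives 0; bid 12 gives 6 > 0. Violating.
Others bid (6, 6, 6, 12): truth gives 0; bid 12 gives 6 > 0. Violating.
Others bid (6, 6, 6, 18): truth gives 0; no alternative beats it.
Others bid (6, 6, 12, 6): truth gives 0; no alternative beats it.
(Checking all 81 profiles: 2 have a profitable deviation, 79 do not.)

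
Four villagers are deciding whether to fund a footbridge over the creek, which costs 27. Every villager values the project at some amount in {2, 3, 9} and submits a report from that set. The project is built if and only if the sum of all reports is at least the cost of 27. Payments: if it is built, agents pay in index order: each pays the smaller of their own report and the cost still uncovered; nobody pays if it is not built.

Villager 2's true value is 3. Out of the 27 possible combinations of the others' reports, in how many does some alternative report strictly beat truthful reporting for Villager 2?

1

Others report (9, 9, 9): truth gives 0; report 2 gives 1 > 0. Violating.
Others report (2, 2, 2): truth gives 0; no alternative beats it.
Others report (2, 2, 3): truth gives 0; no alternative beats it.
(Checking all 27 profiles: 1 has a profitable deviation, 26 do not.)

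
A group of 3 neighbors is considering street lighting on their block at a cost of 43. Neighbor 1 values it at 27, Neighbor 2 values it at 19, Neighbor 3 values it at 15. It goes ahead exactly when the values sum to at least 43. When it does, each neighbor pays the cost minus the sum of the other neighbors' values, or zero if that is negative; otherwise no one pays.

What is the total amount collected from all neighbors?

Total value 61 ≥ cost 43, so it is built.
Neighbor 1: others sum to 34; max(0, 43 - 34) = 9.
Neighbor 2: others sum to 42; max(0, 43 - 42) = 1.
Neighbor 3: others sum to 46; max(0, 43 - 46) = 0.
Total collected = 9 + 1 + 0 = 10.

10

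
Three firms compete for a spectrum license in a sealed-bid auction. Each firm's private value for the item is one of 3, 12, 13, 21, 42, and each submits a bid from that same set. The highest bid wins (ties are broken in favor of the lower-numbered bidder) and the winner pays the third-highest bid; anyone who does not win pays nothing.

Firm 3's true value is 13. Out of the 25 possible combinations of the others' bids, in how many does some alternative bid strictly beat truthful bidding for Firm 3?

8

Others bid (3, 13): truth gives 0; bid 21 gives 10 > 0. Violating.
Others bid (3, 21): truth gives 0; bid 42 gives 10 > 0. Violating.
Others bid (12, 13): truth gives 0; bid 21 gives 1 > 0. Violating.
Others bid (12, 21): truth gives 0; bid 42 gives 1 > 0. Violating.
Others bid (3, 3): truth gives 10; no alternative beats it.
Others bid (3, 12): truth gives 10; no alternative beats it.
(Checking all 25 profiles: 8 have a profitable deviation, 17 do not.)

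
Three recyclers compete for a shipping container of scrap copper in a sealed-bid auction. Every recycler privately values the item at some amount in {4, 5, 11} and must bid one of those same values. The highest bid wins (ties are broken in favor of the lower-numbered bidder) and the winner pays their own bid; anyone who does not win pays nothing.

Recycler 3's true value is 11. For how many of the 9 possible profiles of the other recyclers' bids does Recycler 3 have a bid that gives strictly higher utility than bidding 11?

1

Others bid (4, 4): truth gives 0; bid 5 gives 6 > 0. Violating.
Others bid (4, 5): truth gives 0; no alternative beats it.
Others bid (4, 11): truth gives 0; no alternative beats it.
(Checking all 9 profiles: 1 has a profitable deviation, 8 do not.)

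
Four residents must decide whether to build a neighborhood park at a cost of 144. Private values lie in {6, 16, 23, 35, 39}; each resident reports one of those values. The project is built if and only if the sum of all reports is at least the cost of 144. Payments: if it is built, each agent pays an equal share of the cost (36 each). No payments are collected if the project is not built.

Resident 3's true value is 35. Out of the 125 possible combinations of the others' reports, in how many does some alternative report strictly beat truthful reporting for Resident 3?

7

Others report (35, 35, 39): truth gives -1; report 6 gives 0 > -1. Violating.
Others report (35, 39, 35): truth gives -1; report 6 gives 0 > -1. Violating.
Others report (35, 39, 39): truth gives -1; report 6 gives 0 > -1. Violating.
Others report (39, 35, 35): truth gives -1; report 6 gives 0 > -1. Violating.
Others report (6, 6, 6): truth gives 0; no alternative beats it.
Others report (6, 6, 16): truth gives 0; no alternative beats it.
(Checking all 125 profiles: 7 have a profitable deviation, 118 do not.)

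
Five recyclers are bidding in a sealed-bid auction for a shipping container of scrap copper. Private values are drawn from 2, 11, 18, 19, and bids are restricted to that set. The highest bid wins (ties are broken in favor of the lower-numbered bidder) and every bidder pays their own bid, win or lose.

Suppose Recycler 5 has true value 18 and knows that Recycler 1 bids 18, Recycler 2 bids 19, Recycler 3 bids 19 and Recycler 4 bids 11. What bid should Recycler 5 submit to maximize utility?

Bid 2: loses but pays 2, utility -2.
Bid 11: loses but pays 11, utility -11.
Bid 18: loses but pays 18, utility -18.
Bid 19: loses but pays 19, utility -19.
The best choice is 2 with utility -2.

2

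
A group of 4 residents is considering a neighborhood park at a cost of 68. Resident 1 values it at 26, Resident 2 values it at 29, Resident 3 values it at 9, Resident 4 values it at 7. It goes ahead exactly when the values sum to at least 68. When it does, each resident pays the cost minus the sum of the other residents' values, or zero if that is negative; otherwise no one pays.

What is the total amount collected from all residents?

59

Total value 71 ≥ cost 68, so it is built.
Resident 1: others sum to 45; max(0, 68 - 45) = 23.
Resident 2: others sum to 42; max(0, 68 - 42) = 26.
Resident 3: others sum to 62; max(0, 68 - 62) = 6.
Resident 4: others sum to 64; max(0, 68 - 64) = 4.
Total collected = 23 + 26 + 6 + 4 = 59.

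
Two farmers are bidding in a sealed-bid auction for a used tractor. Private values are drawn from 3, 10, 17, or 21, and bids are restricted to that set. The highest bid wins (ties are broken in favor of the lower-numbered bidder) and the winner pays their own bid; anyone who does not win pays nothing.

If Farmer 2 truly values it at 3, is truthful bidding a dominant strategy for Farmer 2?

Check each profile of the others' bids and compare truth against every alternative bid.
Others bid (3): truth gives 0, best alternative gives -7.
Others bid (10): truth gives 0, best alternative gives 0.
Others bid (17): truth gives 0, best alternative gives 0.
Others bid (21): truth gives 0, best alternative gives 0.
In every case the truthful bid is at least as good as any alternative, so it is a dominant strategy.

Yes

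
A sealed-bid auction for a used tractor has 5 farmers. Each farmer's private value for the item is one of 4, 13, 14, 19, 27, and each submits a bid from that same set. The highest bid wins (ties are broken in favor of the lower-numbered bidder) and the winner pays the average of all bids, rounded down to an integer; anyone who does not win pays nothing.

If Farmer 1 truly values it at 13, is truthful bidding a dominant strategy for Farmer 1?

No

Consider the case where Farmer 2 bids 4, Farmer 3 bids 4, Farmer 4 bids 4 and Farmer 5 bids 4.
Truthful bid 13: wins, pays 5, utility 13 - 5 = 8.
Bid 4 instead: wins, pays 4, utility 13 - 4 = 9.
Since 9 > 8, bidding 4 is strictly better here, so truthful bidding is not dominant.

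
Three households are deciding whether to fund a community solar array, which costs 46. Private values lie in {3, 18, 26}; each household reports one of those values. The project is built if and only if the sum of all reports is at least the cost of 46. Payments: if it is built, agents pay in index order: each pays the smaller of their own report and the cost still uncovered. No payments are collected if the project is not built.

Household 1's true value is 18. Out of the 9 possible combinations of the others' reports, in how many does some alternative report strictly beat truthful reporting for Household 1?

3

Others report (18, 26): truth gives 0; report 3 gives 15 > 0. Violating.
Others report (26, 18): truth gives 0; report 3 gives 15 > 0. Violating.
Others report (26, 26): truth gives 0; report 3 gives 15 > 0. Violating.
Others report (3, 3): truth gives 0; no alternative beats it.
Others report (3, 18): truth gives 0; no alternative beats it.
(Checking all 9 profiles: 3 have a profitable deviation, 6 do not.)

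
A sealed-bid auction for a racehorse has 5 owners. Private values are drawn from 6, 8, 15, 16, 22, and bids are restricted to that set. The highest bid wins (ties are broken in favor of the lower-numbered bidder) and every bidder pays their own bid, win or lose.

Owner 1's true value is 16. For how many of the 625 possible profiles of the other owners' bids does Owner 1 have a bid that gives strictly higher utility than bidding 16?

450

Others bid (6, 6, 6, 6): truth gives 0; bid 6 gives 10 > 0. Violating.
Others bid (6, 6, 6, 8): truth gives 0; bid 8 gives 8 > 0. Violating.
Others bid (6, 6, 6, 15): truth gives 0; bid 15 gives 1 > 0. Violating.
Others bid (6, 6, 6, 22): truth gives -16; bid 6 gives -6 > -16. Violating.
Others bid (6, 6, 6, 16): truth gives 0; no alternative beats it.
Others bid (6, 6, 8, 16): truth gives 0; no alternative beats it.
(Checking all 625 profiles: 450 have a profitable deviation, 175 do not.)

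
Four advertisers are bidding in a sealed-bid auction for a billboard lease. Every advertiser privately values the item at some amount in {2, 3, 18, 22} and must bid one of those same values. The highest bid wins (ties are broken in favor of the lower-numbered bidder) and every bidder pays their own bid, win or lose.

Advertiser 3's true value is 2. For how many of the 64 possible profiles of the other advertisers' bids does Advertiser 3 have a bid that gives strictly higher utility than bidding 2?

2

Others bid (2, 2, 2): truth gives -2; bid 3 gives -1 > -2. Violating.
Others bid (2, 2, 3): truth gives -2; bid 3 gives -1 > -2. Violating.
Others bid (2, 2, 18): truth gives -2; no alternative beats it.
Others bid (2, 2, 22): truth gives -2; no alternative beats it.
(Checking all 64 profiles: 2 have a profitable deviation, 62 do not.)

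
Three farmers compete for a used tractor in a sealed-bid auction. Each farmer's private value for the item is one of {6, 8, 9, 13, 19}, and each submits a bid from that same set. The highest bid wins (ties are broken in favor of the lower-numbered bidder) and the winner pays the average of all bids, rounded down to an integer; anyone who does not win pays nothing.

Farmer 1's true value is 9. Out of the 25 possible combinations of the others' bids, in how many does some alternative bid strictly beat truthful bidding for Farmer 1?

1

Others bid (6, 6): truth gives 2; bid 6 gives 3 > 2. Violating.
Others bid (6, 8): truth gives 2; no alternative beats it.
Others bid (6, 9): truth gives 1; no alternative beats it.
(Checking all 25 profiles: 1 has a profitable deviation, 24 do not.)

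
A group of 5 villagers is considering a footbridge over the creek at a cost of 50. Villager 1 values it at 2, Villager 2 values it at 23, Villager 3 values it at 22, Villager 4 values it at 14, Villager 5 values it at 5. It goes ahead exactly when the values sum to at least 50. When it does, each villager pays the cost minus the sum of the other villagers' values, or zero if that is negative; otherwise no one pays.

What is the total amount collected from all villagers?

13

Total value 66 ≥ cost 50, so it is built.
Villager 1: others sum to 64; max(0, 50 - 64) = 0.
Villager 2: others sum to 43; max(0, 50 - 43) = 7.
Villager 3: others sum to 44; max(0, 50 - 44) = 6.
Villager 4: others sum to 52; max(0, 50 - 52) = 0.
Villager 5: others sum to 61; max(0, 50 - 61) = 0.
Total collected = 0 + 7 + 6 + 0 + 0 = 13.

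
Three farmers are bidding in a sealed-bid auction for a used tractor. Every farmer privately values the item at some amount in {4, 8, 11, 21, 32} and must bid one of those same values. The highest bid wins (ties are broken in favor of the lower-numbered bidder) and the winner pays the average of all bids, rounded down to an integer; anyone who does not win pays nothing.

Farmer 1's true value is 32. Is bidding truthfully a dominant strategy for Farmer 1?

No

Consider the case where Farmer 2 bids 4 and Farmer 3 bids 4.
Truthful bid 32: wins, pays 13, utility 32 - 13 = 19.
Bid 4 instead: wins, pays 4, utility 32 - 4 = 28.
Since 28 > 19, bidding 4 is strictly better here, so truthful bidding is not dominant.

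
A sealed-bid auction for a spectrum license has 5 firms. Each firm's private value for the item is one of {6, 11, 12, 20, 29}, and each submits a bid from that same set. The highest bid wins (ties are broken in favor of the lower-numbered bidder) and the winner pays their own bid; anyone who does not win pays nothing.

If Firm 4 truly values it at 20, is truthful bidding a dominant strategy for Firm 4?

Consider the case where Firm 1 bids 6, Firm 2 bids 6, Firm 3 bids 6 and Firm 5 bids 6.
Truthful bid 20: wins, pays 20, utility 20 - 20 = 0.
Bid 11 instead: wins, pays 11, utility 20 - 11 = 9.
Since 9 > 0, bidding 11 is strictly better here, so truthful bidding is not dominant.

No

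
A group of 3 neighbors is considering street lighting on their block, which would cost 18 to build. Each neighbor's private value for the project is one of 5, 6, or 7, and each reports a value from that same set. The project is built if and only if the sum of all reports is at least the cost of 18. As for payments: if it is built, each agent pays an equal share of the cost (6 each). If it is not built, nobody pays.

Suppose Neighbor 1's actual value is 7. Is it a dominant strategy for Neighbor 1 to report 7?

Yes

Check each profile of the others' reports and compare truth against every alternative report.
Others report (5, 6): truth gives 1, best alternative gives 0.
Others report (6, 5): truth gives 1, best alternative gives 0.
Others report (5, 7): truth gives 1, best alternative gives 1.
Others report (6, 6): truth gives 1, best alternative gives 1.
Others report (6, 7): truth gives 1, best alternative gives 1.
Others report (7, 5): truth gives 1, best alternative gives 1.
(Remaining 3 profiles checked similarly; truth is weakly best in each.)
In every case the truthful report is at least as good as any alternative, so it is a dominant strategy.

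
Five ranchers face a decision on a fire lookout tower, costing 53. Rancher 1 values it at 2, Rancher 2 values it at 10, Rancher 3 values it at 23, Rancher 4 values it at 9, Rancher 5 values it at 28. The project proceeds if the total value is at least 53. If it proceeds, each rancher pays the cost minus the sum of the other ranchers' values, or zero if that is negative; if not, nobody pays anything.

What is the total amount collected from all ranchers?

Total value 72 ≥ cost 53, so it is built.
Rancher 1: others sum to 70; max(0, 53 - 70) = 0.
Rancher 2: others sum to 62; max(0, 53 - 62) = 0.
Rancher 3: others sum to 49; max(0, 53 - 49) = 4.
Rancher 4: others sum to 63; max(0, 53 - 63) = 0.
Rancher 5: others sum to 44; max(0, 53 - 44) = 9.
Total collected = 0 + 0 + 4 + 0 + 9 = 13.

13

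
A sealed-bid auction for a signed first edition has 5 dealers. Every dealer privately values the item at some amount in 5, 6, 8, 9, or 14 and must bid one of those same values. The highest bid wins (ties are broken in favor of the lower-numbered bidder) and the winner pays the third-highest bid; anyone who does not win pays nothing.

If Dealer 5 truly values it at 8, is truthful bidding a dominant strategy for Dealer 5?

Consider the case where Dealer 1 bids 5, Dealer 2 bids 5, Dealer 3 bids 5 and Dealer 4 bids 8.
Truthful bid 8: loses, pays 0, utility 0.
Bid 9 instead: wins, pays 5, utility 8 - 5 = 3.
Since 3 > 0, bidding 9 is strictly better here, so truthful bidding is not dominant.

No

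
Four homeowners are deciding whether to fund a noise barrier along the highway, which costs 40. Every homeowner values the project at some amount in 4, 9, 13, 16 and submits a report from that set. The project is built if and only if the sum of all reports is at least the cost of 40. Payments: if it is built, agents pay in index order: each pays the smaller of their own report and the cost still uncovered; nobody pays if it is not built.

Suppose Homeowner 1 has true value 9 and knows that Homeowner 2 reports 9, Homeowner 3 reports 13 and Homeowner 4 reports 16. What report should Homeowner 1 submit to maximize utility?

4

Report 4: project built, pays 4, utility 9 - 4 = 5.
Report 9: project built, pays 9, utility 9 - 9 = 0.
Report 13: project built, pays 13, utility 9 - 13 = -4.
Report 16: project built, pays 16, utility 9 - 16 = -7.
The best choice is 4 with utility 5.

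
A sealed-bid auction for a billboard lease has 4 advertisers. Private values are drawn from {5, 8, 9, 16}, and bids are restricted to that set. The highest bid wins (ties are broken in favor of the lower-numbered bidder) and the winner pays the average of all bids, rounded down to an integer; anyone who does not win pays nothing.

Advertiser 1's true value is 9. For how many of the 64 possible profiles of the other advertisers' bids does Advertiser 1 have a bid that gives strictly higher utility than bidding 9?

1

Others bid (5, 5, 5): truth gives 3; bid 5 gives 4 > 3. Violating.
Others bid (5, 5, 8): truth gives 3; no alternative beats it.
Others bid (5, 5, 9): truth gives 2; no alternative beats it.
(Checking all 64 profiles: 1 has a profitable deviation, 63 do not.)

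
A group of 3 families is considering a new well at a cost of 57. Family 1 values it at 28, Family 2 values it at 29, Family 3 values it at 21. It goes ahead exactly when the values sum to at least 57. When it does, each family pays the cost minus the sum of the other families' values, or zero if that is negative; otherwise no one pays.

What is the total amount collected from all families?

15

Total value 78 ≥ cost 57, so it is built.
Family 1: others sum to 50; max(0, 57 - 50) = 7.
Family 2: others sum to 49; max(0, 57 - 49) = 8.
Family 3: others sum to 57; max(0, 57 - 57) = 0.
Total collected = 7 + 8 + 0 = 15.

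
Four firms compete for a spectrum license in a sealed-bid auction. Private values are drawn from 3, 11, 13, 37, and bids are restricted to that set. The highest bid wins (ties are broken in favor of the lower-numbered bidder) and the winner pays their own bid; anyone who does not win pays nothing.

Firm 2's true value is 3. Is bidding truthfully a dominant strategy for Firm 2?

Check each profile of the others' bids and compare truth against every alternative bid.
Others bid (3, 3, 3): truth gives 0, best alternative gives -8.
Others bid (3, 3, 11): truth gives 0, best alternative gives -8.
Others bid (3, 11, 3): truth gives 0, best alternative gives -8.
Others bid (3, 11, 11): truth gives 0, best alternative gives -8.
Others bid (3, 3, 13): truth gives 0, best alternative gives 0.
Others bid (3, 3, 37): truth gives 0, best alternative gives 0.
(Remaining 58 profiles checked similarly; truth is weakly best in each.)
In every case the truthful bid is at least as good as any alternative, so it is a dominant strategy.

Yes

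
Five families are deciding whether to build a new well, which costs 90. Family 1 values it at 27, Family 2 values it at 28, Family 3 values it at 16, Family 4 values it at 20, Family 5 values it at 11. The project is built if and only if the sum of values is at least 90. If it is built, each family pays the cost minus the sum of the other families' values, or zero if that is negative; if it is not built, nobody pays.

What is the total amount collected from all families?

Total value 102 ≥ cost 90, so it is built.
Family 1: others sum to 75; max(0, 90 - 75) = 15.
Family 2: others sum to 74; max(0, 90 - 74) = 16.
Family 3: others sum to 86; max(0, 90 - 86) = 4.
Family 4: others sum to 82; max(0, 90 - 82) = 8.
Family 5: others sum to 91; max(0, 90 - 91) = 0.
Total collected = 15 + 16 + 4 + 8 + 0 = 43.

43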